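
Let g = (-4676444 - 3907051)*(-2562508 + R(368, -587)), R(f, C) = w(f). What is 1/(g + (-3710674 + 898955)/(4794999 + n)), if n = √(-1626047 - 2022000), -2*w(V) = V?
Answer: 505752085661756979236016639/11124954772585904475056756048147308892281 - 47799223*I*√12623/11124954772585904475056756048147308892281 ≈ 4.5461e-14 - 4.8273e-31*I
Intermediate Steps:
w(V) = -V/2
R(f, C) = -f/2
n = 17*I*√12623 (n = √(-3648047) = 17*I*√12623 ≈ 1910.0*I)
g = 21996853968540 (g = (-4676444 - 3907051)*(-2562508 - ½*368) = -8583495*(-2562508 - 184) = -8583495*(-2562692) = 21996853968540)
1/(g + (-3710674 + 898955)/(4794999 + n)) = 1/(21996853968540 + (-3710674 + 898955)/(4794999 + 17*I*√12623)) = 1/(21996853968540 - 2811719/(4794999 + 17*I*√12623))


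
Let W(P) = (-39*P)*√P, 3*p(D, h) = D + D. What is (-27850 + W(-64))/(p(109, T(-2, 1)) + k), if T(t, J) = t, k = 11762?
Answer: -41775/17752 + 3744*I/2219 ≈ -2.3533 + 1.6872*I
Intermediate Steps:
p(D, h) = 2*D/3 (p(D, h) = (D + D)/3 = (2*D)/3 = 2*D/3)
W(P) = -39*P^(3/2)
(-27850 + W(-64))/(p(109, T(-2, 1)) + k) = (-27850 - (-19968)*I)/((⅔)*109 + 11762) = (-27850 - (-19968)*I)/(218/3 + 11762) = (-27850 + 19968*I)/(35504/3) = (-27850 + 19968*I)*(3/35504) = -41775/17752 + 3744*I/2219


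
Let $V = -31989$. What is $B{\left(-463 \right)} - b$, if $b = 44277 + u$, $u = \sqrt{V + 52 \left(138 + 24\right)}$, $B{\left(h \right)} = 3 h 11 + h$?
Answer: $-60019 - i \sqrt{23565} \approx -60019.0 - 153.51 i$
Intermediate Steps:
$B{\left(h \right)} = 34 h$ ($B{\left(h \right)} = 33 h + h = 34 h$)
$u = i \sqrt{23565}$ ($u = \sqrt{-31989 + 52 \left(138 + 24\right)} = \sqrt{-31989 + 52 \cdot 162} = \sqrt{-31989 + 8424} = \sqrt{-23565} = i \sqrt{23565} \approx 153.51 i$)
$b = 44277 + i \sqrt{23565} \approx 44277.0 + 153.51 i$
$B{\left(-463 \right)} - b = 34 \left(-463\right) - \left(44277 + i \sqrt{23565}\right) = -15742 - \left(44277 + i \sqrt{23565}\right) = -60019 - i \sqrt{23565}$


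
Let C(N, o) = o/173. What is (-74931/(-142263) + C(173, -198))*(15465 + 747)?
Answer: -27389293148/2734611 ≈ -10016.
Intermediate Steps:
C(N, o) = o/173 (C(N, o) = o*(1/173) = o/173)
(-74931/(-142263) + C(173, -198))*(15465 + 747) = (-74931/(-142263) + (1/173)*(-198))*(15465 + 747) = (-74931*(-1/142263) - 198/173)*16212 = (24977/47421 - 198/173)*16212 = -5068337/8203833*16212 = -27389293148/2734611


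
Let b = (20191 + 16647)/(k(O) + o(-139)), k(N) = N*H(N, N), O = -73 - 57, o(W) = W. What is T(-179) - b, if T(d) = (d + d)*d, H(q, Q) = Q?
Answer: 1074041564/16761 ≈ 64080.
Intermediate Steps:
O = -130
T(d) = 2*d² (T(d) = (2*d)*d = 2*d²)
k(N) = N² (k(N) = N*N = N²)
b = 36838/16761 (b = (20191 + 16647)/((-130)² - 139) = 36838/(16900 - 139) = 36838/16761 ≈ 2.1978)
T(-179) - b = 2*(-179)² - 1*36838/16761 = 2*32041 - 36838/16761 = 64082 - 36838/16761 = 1074041564/16761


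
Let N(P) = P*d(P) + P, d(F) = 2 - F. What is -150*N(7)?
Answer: 4200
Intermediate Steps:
N(P) = P + P*(2 - P) (N(P) = P*(2 - P) + P = P + P*(2 - P))
-150*N(7) = -1050*(3 - 1*7) = -1050*(3 - 7) = -1050*(-4) = -150*(-28) = 4200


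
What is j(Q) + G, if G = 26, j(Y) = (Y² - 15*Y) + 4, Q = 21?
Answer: 156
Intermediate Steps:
j(Y) = 4 + Y² - 15*Y
j(Q) + G = (4 + 21² - 15*21) + 26 = (4 + 441 - 315) + 26 = 130 + 26 = 156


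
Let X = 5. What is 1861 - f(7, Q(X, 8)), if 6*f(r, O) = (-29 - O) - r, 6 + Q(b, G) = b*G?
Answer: 5618/3 ≈ 1872.7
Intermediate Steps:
Q(b, G) = -6 + G*b (Q(b, G) = -6 + b*G = -6 + G*b)
f(r, O) = -29/6 - O/6 - r/6 (f(r, O) = ((-29 - O) - r)/6 = (-29 - O - r)/6 = -29/6 - O/6 - r/6)
1861 - f(7, Q(X, 8)) = 1861 - (-29/6 - (-6 + 8*5)/6 - ⅙*7) = 1861 - (-29/6 - (-6 + 40)/6 - 7/6) = 1861 - (-29/6 - ⅙*34 - 7/6) = 1861 - (-29/6 - 17/3 - 7/6) = 1861 - 1*(-35/3) = 1861 + 35/3 = 5618/3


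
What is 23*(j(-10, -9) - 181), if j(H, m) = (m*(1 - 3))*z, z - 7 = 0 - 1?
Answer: -1679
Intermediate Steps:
z = 6 (z = 7 + (0 - 1) = 7 - 1 = 6)
j(H, m) = -12*m (j(H, m) = (m*(1 - 3))*6 = (m*(-2))*6 = -2*m*6 = -12*m)
23*(j(-10, -9) - 181) = 23*(-12*(-9) - 181) = 23*(108 - 181) = 23*(-73) = -1679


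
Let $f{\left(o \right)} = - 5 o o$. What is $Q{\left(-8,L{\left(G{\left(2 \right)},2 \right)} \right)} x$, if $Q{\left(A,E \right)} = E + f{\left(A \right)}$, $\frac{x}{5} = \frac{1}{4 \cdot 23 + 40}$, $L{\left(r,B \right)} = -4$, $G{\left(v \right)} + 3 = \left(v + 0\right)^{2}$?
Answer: $- \frac{135}{11} \approx -12.273$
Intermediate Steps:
$G{\left(v \right)} = -3 + v^{2}$ ($G{\left(v \right)} = -3 + \left(v + 0\right)^{2} = -3 + v^{2}$)
$f{\left(o \right)} = - 5 o^{2}$
$x = \frac{5}{132}$ ($x = \frac{5}{4 \cdot 23 + 40} = \frac{5}{92 + 40} = \frac{5}{132} \approx 0.037879$)
$Q{\left(A,E \right)} = E - 5 A^{2}$
$Q{\left(-8,L{\left(G{\left(2 \right)},2 \right)} \right)} x = \left(-4 - 5 \left(-8\right)^{2}\right) \frac{5}{132} = \left(-4 - 320\right) \frac{5}{132} = \left(-324\right) \frac{5}{132} = - \frac{135}{11}$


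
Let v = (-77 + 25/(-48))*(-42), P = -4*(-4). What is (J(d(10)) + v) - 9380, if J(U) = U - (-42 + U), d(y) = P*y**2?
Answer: -48657/8 ≈ -6082.1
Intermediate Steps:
P = 16
d(y) = 16*y**2
v = 26047/8 (v = (-77 + 25*(-1/48))*(-42) = (-77 - 25/48)*(-42) = -3721/48*(-42) = 26047/8 ≈ 3255.9)
J(U) = 42 (J(U) = U + (42 - U) = 42)
(J(d(10)) + v) - 9380 = (42 + 26047/8) - 9380 = 26383/8 - 9380 = -48657/8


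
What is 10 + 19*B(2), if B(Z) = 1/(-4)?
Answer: 21/4 ≈ 5.2500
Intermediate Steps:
B(Z) = -¼
10 + 19*B(2) = 10 + 19*(-¼) = 10 - 19/4 = 21/4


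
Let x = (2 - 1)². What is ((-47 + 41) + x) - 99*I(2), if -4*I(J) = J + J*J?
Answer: 287/2 ≈ 143.50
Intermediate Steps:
x = 1 (x = 1² = 1)
I(J) = -J/4 - J²/4 (I(J) = -(J + J*J)/4 = -(J + J²)/4 = -J/4 - J²/4)
((-47 + 41) + x) - 99*I(2) = ((-47 + 41) + 1) - (-99)*2*(1 + 2)/4 = (-6 + 1) - (-99)*2*3/4 = -5 - 99*(-3/2) = -5 + 297/2 = 287/2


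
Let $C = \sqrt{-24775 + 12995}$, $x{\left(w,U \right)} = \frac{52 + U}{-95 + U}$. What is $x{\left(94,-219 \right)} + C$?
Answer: $\frac{167}{314} + 2 i \sqrt{2945} \approx 0.53185 + 108.54 i$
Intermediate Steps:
$x{\left(w,U \right)} = \frac{52 + U}{-95 + U}$
$C = 2 i \sqrt{2945}$ ($C = \sqrt{-11780} = 2 i \sqrt{2945} \approx 108.54 i$)
$x{\left(94,-219 \right)} + C = \frac{52 - 219}{-95 - 219} + 2 i \sqrt{2945} = \frac{1}{-314} \left(-167\right) + 2 i \sqrt{2945} = \left(- \frac{1}{314}\right) \left(-167\right) + 2 i \sqrt{2945} = \frac{167}{314} + 2 i \sqrt{2945}$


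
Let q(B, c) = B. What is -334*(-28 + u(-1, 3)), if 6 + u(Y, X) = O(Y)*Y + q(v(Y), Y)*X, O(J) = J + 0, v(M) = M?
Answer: 12024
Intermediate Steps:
O(J) = J
u(Y, X) = -6 + Y² + X*Y (u(Y, X) = -6 + (Y*Y + Y*X) = -6 + (Y² + X*Y) = -6 + Y² + X*Y)
-334*(-28 + u(-1, 3)) = -334*(-28 + (-6 + (-1)² + 3*(-1))) = -334*(-28 + (-6 + 1 - 3)) = -334*(-28 - 8) = -334*(-36) = 12024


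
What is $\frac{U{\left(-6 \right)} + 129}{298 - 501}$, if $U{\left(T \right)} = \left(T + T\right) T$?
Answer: $- \frac{201}{203} \approx -0.99015$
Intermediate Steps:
$U{\left(T \right)} = 2 T^{2}$ ($U{\left(T \right)} = 2 T T = 2 T^{2}$)
$\frac{U{\left(-6 \right)} + 129}{298 - 501} = \frac{2 \left(-6\right)^{2} + 129}{298 - 501} = \frac{2 \cdot 36 + 129}{-203} = \left(72 + 129\right) \left(- \frac{1}{203}\right) = 201 \left(- \frac{1}{203}\right) = - \frac{201}{203}$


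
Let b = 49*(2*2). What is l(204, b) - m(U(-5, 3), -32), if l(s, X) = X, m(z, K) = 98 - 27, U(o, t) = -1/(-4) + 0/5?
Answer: 125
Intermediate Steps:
U(o, t) = 1/4 (U(o, t) = -1*(-1/4) + 0*(1/5) = 1/4 + 0 = 1/4)
m(z, K) = 71
b = 196 (b = 49*4 = 196)
l(204, b) - m(U(-5, 3), -32) = 196 - 1*71 = 196 - 71 = 125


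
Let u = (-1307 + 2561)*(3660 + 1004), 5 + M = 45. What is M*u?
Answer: 233946240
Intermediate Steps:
M = 40 (M = -5 + 45 = 40)
u = 5848656 (u = 1254*4664 = 5848656)
M*u = 40*5848656 = 233946240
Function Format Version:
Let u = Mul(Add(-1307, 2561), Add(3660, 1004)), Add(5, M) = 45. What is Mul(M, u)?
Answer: 233946240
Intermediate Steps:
M = 40 (M = Add(-5, 45) = 40)
u = 5848656 (u = Mul(1254, 4664) = 5848656)
Mul(M, u) = Mul(40, 5848656) = 233946240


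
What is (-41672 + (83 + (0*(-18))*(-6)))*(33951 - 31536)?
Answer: -100437435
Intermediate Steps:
(-41672 + (83 + (0*(-18))*(-6)))*(33951 - 31536) = (-41672 + (83 + 0*(-6)))*2415 = (-41672 + (83 + 0))*2415 = (-41672 + 83)*2415 = -41589*2415 = -100437435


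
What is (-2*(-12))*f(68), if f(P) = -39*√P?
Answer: -1872*√17 ≈ -7718.5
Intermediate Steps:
(-2*(-12))*f(68) = (-2*(-12))*(-78*√17) = 24*(-78*√17) = -1872*√17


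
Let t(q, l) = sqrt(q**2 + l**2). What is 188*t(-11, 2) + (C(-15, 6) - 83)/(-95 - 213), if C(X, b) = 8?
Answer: 75/308 + 940*sqrt(5) ≈ 2102.1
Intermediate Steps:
t(q, l) = sqrt(l**2 + q**2)
188*t(-11, 2) + (C(-15, 6) - 83)/(-95 - 213) = 188*sqrt(2**2 + (-11)**2) + (8 - 83)/(-95 - 213) = 188*sqrt(4 + 121) - 75/(-308) = 188*sqrt(125) - 75*(-1/308) = 188*(5*sqrt(5)) + 75/308 = 940*sqrt(5) + 75/308 = 75/308 + 940*sqrt(5)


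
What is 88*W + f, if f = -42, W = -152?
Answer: -13418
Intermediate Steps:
88*W + f = 88*(-152) - 42 = -13376 - 42 = -13418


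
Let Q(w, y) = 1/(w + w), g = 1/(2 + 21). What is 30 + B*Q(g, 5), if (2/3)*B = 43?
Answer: 3087/4 ≈ 771.75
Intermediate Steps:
g = 1/23 ≈ 0.043478
B = 129/2 (B = (3/2)*43 = 129/2 ≈ 64.500)
Q(w, y) = 1/(2*w)
30 + B*Q(g, 5) = 30 + 129*(1/(2*(1/23)))/2 = 30 + 129*((½)*23)/2 = 30 + (129/2)*(23/2) = 30 + 2967/4 = 3087/4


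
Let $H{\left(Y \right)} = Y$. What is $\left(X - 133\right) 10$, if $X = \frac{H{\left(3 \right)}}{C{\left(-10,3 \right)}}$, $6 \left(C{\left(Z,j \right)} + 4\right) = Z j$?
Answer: $- \frac{4000}{3} \approx -1333.3$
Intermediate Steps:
$C{\left(Z,j \right)} = -4 + \frac{Z j}{6}$
$X = - \frac{1}{3}$ ($X = \frac{3}{-4 + \frac{1}{6} \left(-10\right) 3} = \frac{3}{-4 - 5} = \frac{3}{-9} = 3 \left(- \frac{1}{9}\right) = - \frac{1}{3} \approx -0.33333$)
$\left(X - 133\right) 10 = \left(- \frac{1}{3} - 133\right) 10 = \left(- \frac{400}{3}\right) 10 = - \frac{4000}{3}$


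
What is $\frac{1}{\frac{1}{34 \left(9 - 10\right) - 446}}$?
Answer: $-480$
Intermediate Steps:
$\frac{1}{\frac{1}{34 \left(9 - 10\right) - 446}} = \frac{1}{\frac{1}{34 \left(-1\right) - 446}} = \frac{1}{\frac{1}{-34 - 446}} = \frac{1}{\frac{1}{-480}} = \frac{1}{- \frac{1}{480}} = -480$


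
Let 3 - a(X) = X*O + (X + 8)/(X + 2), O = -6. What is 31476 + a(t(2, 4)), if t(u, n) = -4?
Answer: 31457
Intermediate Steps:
a(X) = 3 + 6*X - (8 + X)/(2 + X) (a(X) = 3 - (X*(-6) + (X + 8)/(X + 2)) = 3 - (-6*X + (8 + X)/(2 + X)) = 3 + (6*X - (8 + X)/(2 + X)) = 3 + 6*X - (8 + X)/(2 + X))
31476 + a(t(2, 4)) = 31476 + 2*(-1 + 3*(-4)² + 7*(-4))/(2 - 4) = 31476 + 2*(-1 + 3*16 - 28)/(-2) = 31476 + 2*(-½)*(-1 + 48 - 28) = 31476 + 2*(-½)*19 = 31476 - 19 = 31457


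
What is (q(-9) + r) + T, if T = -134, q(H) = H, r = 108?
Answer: -35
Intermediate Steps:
(q(-9) + r) + T = (-9 + 108) - 134 = 99 - 134 = -35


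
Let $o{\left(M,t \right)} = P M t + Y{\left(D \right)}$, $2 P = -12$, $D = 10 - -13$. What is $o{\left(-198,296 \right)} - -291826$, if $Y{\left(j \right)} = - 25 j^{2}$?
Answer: $630249$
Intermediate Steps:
$D = 23$ ($D = 10 + 13 = 23$)
$P = -6$ ($P = \frac{1}{2} \left(-12\right) = -6$)
$o{\left(M,t \right)} = -13225 - 6 M t$ ($o{\left(M,t \right)} = - 6 M t - 25 \cdot 23^{2} = - 6 M t - 13225 = -13225 - 6 M t$)
$o{\left(-198,296 \right)} - -291826 = \left(-13225 - \left(-1188\right) 296\right) - -291826 = \left(-13225 + 351648\right) + 291826 = 338423 + 291826 = 630249$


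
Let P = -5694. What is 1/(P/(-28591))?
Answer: 28591/5694 ≈ 5.0212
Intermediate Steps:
1/(P/(-28591)) = 1/(-5694/(-28591)) = 1/(-5694*(-1/28591)) = 1/(5694/28591) = 28591/5694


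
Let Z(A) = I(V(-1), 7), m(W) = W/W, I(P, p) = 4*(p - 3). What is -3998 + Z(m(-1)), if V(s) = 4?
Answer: -3982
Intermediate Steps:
I(P, p) = -12 + 4*p (I(P, p) = 4*(-3 + p) = -12 + 4*p)
m(W) = 1
Z(A) = 16 (Z(A) = -12 + 4*7 = -12 + 28 = 16)
-3998 + Z(m(-1)) = -3998 + 16 = -3982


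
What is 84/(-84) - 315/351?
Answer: -74/39 ≈ -1.8974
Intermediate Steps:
84/(-84) - 315/351 = 84*(-1/84) - 315*1/351 = -1 - 35/39 = -74/39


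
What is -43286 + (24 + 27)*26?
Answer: -41960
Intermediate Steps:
-43286 + (24 + 27)*26 = -43286 + 51*26 = -43286 + 1326 = -41960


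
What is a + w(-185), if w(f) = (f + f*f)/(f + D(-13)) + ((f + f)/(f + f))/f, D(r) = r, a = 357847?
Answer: 6550819006/18315 ≈ 3.5768e+5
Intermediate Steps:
w(f) = 1/f + (f + f²)/(-13 + f) (w(f) = (f + f*f)/(f - 13) + ((f + f)/(f + f))/f = (f + f²)/(-13 + f) + ((2*f)/((2*f)))/f = (f + f²)/(-13 + f) + ((2*f)*(1/(2*f)))/f = (f + f²)/(-13 + f) + 1/f = 1/f + (f + f²)/(-13 + f))
a + w(-185) = 357847 + (-13 - 185 + (-185)² + (-185)³)/((-185)*(-13 - 185)) = 357847 - 1/185*(-13 - 185 + 34225 - 6331625)/(-198) = 357847 - 1/185*(-1/198)*(-6297598) = 357847 - 3148799/18315 = 6550819006/18315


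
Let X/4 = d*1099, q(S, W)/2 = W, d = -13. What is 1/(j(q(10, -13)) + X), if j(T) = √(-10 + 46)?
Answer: -1/57142 ≈ -1.7500e-5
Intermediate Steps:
q(S, W) = 2*W
j(T) = 6 (j(T) = √36 = 6)
X = -57148 (X = 4*(-13*1099) = 4*(-14287) = -57148)
1/(j(q(10, -13)) + X) = 1/(6 - 57148) = 1/(-57142) = -1/57142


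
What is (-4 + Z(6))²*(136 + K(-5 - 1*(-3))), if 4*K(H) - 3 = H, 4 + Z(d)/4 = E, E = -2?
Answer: 106820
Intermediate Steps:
Z(d) = -24 (Z(d) = -16 + 4*(-2) = -16 - 8 = -24)
K(H) = ¾ + H/4
(-4 + Z(6))²*(136 + K(-5 - 1*(-3))) = (-4 - 24)²*(136 + (¾ + (-5 - 1*(-3))/4)) = (-28)²*(136 + (¾ + (-5 + 3)/4)) = 784*(136 + (¾ + (¼)*(-2))) = 784*(136 + (¾ - ½)) = 784*(136 + ¼) = 784*(545/4) = 106820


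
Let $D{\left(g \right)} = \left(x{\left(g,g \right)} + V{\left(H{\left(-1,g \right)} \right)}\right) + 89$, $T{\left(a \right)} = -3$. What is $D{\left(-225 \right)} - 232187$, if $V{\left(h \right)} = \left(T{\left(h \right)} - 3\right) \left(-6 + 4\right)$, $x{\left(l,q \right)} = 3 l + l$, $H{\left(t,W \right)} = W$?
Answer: $-232986$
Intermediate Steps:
$x{\left(l,q \right)} = 4 l$
$V{\left(h \right)} = 12$ ($V{\left(h \right)} = \left(-3 - 3\right) \left(-6 + 4\right) = \left(-6\right) \left(-2\right) = 12$)
$D{\left(g \right)} = 101 + 4 g$ ($D{\left(g \right)} = \left(4 g + 12\right) + 89 = \left(12 + 4 g\right) + 89 = 101 + 4 g$)
$D{\left(-225 \right)} - 232187 = \left(101 + 4 \left(-225\right)\right) - 232187 = \left(101 - 900\right) - 232187 = -799 - 232187 = -232986$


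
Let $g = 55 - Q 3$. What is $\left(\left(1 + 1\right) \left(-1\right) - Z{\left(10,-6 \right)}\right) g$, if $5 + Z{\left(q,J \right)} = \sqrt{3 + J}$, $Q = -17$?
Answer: $318 - 106 i \sqrt{3} \approx 318.0 - 183.6 i$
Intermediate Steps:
$Z{\left(q,J \right)} = -5 + \sqrt{3 + J}$
$g = 106$ ($g = 55 - \left(-17\right) 3 = 55 - -51 = 55 + 51 = 106$)
$\left(\left(1 + 1\right) \left(-1\right) - Z{\left(10,-6 \right)}\right) g = \left(\left(1 + 1\right) \left(-1\right) - \left(-5 + \sqrt{3 - 6}\right)\right) 106 = \left(2 \left(-1\right) - \left(-5 + \sqrt{-3}\right)\right) 106 = \left(-2 - \left(-5 + i \sqrt{3}\right)\right) 106 = \left(-2 + \left(5 - i \sqrt{3}\right)\right) 106 = \left(3 - i \sqrt{3}\right) 106 = 318 - 106 i \sqrt{3}$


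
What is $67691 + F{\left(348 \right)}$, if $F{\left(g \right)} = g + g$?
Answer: $68387$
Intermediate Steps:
$F{\left(g \right)} = 2 g$
$67691 + F{\left(348 \right)} = 67691 + 2 \cdot 348 = 67691 + 696 = 68387$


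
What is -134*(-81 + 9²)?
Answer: 0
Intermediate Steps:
-134*(-81 + 9²) = -134*(-81 + 81) = -134*0 = 0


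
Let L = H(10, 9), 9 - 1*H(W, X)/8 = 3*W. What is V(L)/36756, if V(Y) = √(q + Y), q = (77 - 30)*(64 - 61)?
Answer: I*√3/12252 ≈ 0.00014137*I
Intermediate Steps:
H(W, X) = 72 - 24*W
L = -168 (L = 72 - 24*10 = 72 - 240 = -168)
q = 141 (q = 47*3 = 141)
V(Y) = √(141 + Y)
V(L)/36756 = √(141 - 168)/36756 = √(-27)*(1/36756) = (3*I*√3)*(1/36756) = I*√3/12252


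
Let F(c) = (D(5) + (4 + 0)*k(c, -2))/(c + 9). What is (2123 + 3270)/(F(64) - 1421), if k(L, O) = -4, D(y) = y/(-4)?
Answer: -1574756/415001 ≈ -3.7946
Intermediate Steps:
D(y) = -y/4 (D(y) = y*(-¼) = -y/4)
F(c) = -69/(4*(9 + c)) (F(c) = (-¼*5 + (4 + 0)*(-4))/(c + 9) = (-5/4 + 4*(-4))/(9 + c) = (-5/4 - 16)/(9 + c) = -69/(4*(9 + c)))
(2123 + 3270)/(F(64) - 1421) = (2123 + 3270)/(-69/(36 + 4*64) - 1421) = 5393/(-69/(36 + 256) - 1421) = 5393/(-69/292 - 1421) = 5393/(-415001/292) = 5393*(-292/415001) = -1574756/415001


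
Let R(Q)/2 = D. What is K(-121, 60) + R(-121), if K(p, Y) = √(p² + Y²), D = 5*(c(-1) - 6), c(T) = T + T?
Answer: -80 + √18241 ≈ 55.059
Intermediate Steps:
c(T) = 2*T
D = -40 (D = 5*(2*(-1) - 6) = 5*(-2 - 6) = 5*(-8) = -40)
R(Q) = -80 (R(Q) = 2*(-40) = -80)
K(p, Y) = √(Y² + p²)
K(-121, 60) + R(-121) = √(60² + (-121)²) - 80 = √(3600 + 14641) - 80 = √18241 - 80 = -80 + √18241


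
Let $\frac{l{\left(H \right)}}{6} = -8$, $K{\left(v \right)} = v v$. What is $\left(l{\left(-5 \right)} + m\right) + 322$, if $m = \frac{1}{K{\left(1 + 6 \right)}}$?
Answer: $\frac{13427}{49} \approx 274.02$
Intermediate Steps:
$K{\left(v \right)} = v^{2}$
$l{\left(H \right)} = -48$ ($l{\left(H \right)} = 6 \left(-8\right) = -48$)
$m = \frac{1}{49}$ ($m = \frac{1}{\left(1 + 6\right)^{2}} = \frac{1}{7^{2}} = \frac{1}{49} \approx 0.020408$)
$\left(l{\left(-5 \right)} + m\right) + 322 = \left(-48 + \frac{1}{49}\right) + 322 = - \frac{2351}{49} + 322 = \frac{13427}{49}$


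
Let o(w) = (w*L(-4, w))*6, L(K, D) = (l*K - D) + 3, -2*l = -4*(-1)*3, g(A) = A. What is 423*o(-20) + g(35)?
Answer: -2385685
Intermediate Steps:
l = -6 (l = -(-4*(-1))*3/2 = -2*3 = -½*12 = -6)
L(K, D) = 3 - D - 6*K (L(K, D) = (-6*K - D) + 3 = (-D - 6*K) + 3 = 3 - D - 6*K)
o(w) = 6*w*(27 - w) (o(w) = (w*(3 - w - 6*(-4)))*6 = (w*(3 - w + 24))*6 = (w*(27 - w))*6 = 6*w*(27 - w))
423*o(-20) + g(35) = 423*(6*(-20)*(27 - 1*(-20))) + 35 = 423*(6*(-20)*(27 + 20)) + 35 = 423*(6*(-20)*47) + 35 = 423*(-5640) + 35 = -2385720 + 35 = -2385685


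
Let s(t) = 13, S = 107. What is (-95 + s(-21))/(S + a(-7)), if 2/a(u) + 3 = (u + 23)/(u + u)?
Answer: -2378/3089 ≈ -0.76983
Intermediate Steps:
a(u) = 2/(-3 + (23 + u)/(2*u)) (a(u) = 2/(-3 + (u + 23)/(u + u)) = 2/(-3 + (23 + u)/((2*u))) = 2/(-3 + (23 + u)*(1/(2*u))) = 2/(-3 + (23 + u)/(2*u)))
(-95 + s(-21))/(S + a(-7)) = (-95 + 13)/(107 - 4*(-7)/(-23 + 5*(-7))) = -82/(107 - 4*(-7)/(-23 - 35)) = -82/(107 - 4*(-7)/(-58)) = -82/(107 - 4*(-7)*(-1/58)) = -82/(107 - 14/29) = -82/3089/29 = -82*29/3089 = -2378/3089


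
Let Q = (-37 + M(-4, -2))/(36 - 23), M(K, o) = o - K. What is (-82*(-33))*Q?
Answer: -94710/13 ≈ -7285.4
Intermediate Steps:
Q = -35/13 (Q = (-37 + (-2 - 1*(-4)))/(36 - 23) = (-37 + (-2 + 4))/13 = (-37 + 2)*(1/13) = -35*1/13 = -35/13 ≈ -2.6923)
(-82*(-33))*Q = -82*(-33)*(-35/13) = 2706*(-35/13) = -94710/13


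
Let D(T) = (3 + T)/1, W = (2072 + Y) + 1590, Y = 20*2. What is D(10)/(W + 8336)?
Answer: 1/926 ≈ 0.0010799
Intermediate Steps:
Y = 40
W = 3702 (W = (2072 + 40) + 1590 = 2112 + 1590 = 3702)
D(T) = 3 + T (D(T) = 1*(3 + T) = 3 + T)
D(10)/(W + 8336) = (3 + 10)/(3702 + 8336) = 13/12038 = (1/12038)*13 = 1/926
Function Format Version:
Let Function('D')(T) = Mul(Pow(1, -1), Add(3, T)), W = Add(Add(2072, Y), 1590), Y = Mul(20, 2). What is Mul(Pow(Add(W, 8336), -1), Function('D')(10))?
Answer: Rational(1, 926) ≈ 0.0010799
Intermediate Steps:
Y = 40
W = 3702 (W = Add(Add(2072, 40), 1590) = Add(2112, 1590) = 3702)
Function('D')(T) = Add(3, T) (Function('D')(T) = Mul(1, Add(3, T)) = Add(3, T))
Mul(Pow(Add(W, 8336), -1), Function('D')(10)) = Mul(Pow(Add(3702, 8336), -1), Add(3, 10)) = Mul(Pow(12038, -1), 13) = Mul(Rational(1, 12038), 13) = Rational(1, 926)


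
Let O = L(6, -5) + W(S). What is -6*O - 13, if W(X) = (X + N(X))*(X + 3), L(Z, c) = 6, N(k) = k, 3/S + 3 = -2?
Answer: -793/25 ≈ -31.720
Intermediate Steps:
S = -3/5 (S = 3/(-3 - 2) = 3/(-5) = 3*(-1/5) = -3/5 ≈ -0.60000)
W(X) = 2*X*(3 + X) (W(X) = (X + X)*(X + 3) = (2*X)*(3 + X) = 2*X*(3 + X))
O = 78/25 (O = 6 + 2*(-3/5)*(3 - 3/5) = 6 + 2*(-3/5)*(12/5) = 6 - 72/25 = 78/25 ≈ 3.1200)
-6*O - 13 = -6*78/25 - 13 = -468/25 - 13 = -793/25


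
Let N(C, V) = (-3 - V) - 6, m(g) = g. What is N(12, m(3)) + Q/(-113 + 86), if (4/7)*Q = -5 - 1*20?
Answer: -1121/108 ≈ -10.380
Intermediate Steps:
Q = -175/4 (Q = 7*(-5 - 1*20)/4 = 7*(-5 - 20)/4 = (7/4)*(-25) = -175/4 ≈ -43.750)
N(C, V) = -9 - V
N(12, m(3)) + Q/(-113 + 86) = (-9 - 1*3) - 175/4/(-113 + 86) = (-9 - 3) - 175/4/(-27) = -12 - 1/27*(-175/4) = -12 + 175/108 = -1121/108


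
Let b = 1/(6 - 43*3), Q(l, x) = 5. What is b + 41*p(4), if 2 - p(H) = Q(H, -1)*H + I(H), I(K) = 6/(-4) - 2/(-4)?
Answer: -85732/123 ≈ -697.01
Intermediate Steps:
I(K) = -1 (I(K) = 6*(-¼) - 2*(-¼) = -3/2 + ½ = -1)
b = -1/123 (b = 1/(6 - 129) = 1/(-123) = -1/123 ≈ -0.0081301)
p(H) = 3 - 5*H (p(H) = 2 - (5*H - 1) = 2 - (-1 + 5*H) = 2 + (1 - 5*H) = 3 - 5*H)
b + 41*p(4) = -1/123 + 41*(3 - 5*4) = -1/123 + 41*(3 - 20) = -1/123 + 41*(-17) = -1/123 - 697 = -85732/123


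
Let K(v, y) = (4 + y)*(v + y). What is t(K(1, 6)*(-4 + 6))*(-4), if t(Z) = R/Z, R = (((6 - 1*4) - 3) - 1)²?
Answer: -4/35 ≈ -0.11429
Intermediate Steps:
R = 4 (R = (((6 - 4) - 3) - 1)² = ((2 - 3) - 1)² = (-1 - 1)² = (-2)² = 4)
t(Z) = 4/Z
t(K(1, 6)*(-4 + 6))*(-4) = (4/(((6² + 4*1 + 4*6 + 1*6)*(-4 + 6))))*(-4) = (4/(((36 + 4 + 24 + 6)*2)))*(-4) = (4/((70*2)))*(-4) = (4/140)*(-4) = (4*(1/140))*(-4) = (1/35)*(-4) = -4/35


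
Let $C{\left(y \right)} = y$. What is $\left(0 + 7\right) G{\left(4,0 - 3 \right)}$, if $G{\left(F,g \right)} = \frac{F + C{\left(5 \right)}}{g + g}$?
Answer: $- \frac{21}{2} \approx -10.5$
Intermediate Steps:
$G{\left(F,g \right)} = \frac{5 + F}{2 g}$ ($G{\left(F,g \right)} = \frac{F + 5}{g + g} = \frac{5 + F}{2 g}$)
$\left(0 + 7\right) G{\left(4,0 - 3 \right)} = \left(0 + 7\right) \frac{5 + 4}{2 \left(0 - 3\right)} = 7 \cdot \frac{1}{2} \frac{1}{-3} \cdot 9 = 7 \cdot \frac{1}{2} \left(- \frac{1}{3}\right) 9 = 7 \left(- \frac{3}{2}\right) = - \frac{21}{2}$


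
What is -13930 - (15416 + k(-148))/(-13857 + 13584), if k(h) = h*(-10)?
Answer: -1261998/91 ≈ -13868.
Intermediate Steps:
k(h) = -10*h
-13930 - (15416 + k(-148))/(-13857 + 13584) = -13930 - (15416 - 10*(-148))/(-13857 + 13584) = -13930 - (15416 + 1480)/(-273) = -13930 - 16896*(-1)/273 = -13930 - 1*(-5632/91) = -13930 + 5632/91 = -1261998/91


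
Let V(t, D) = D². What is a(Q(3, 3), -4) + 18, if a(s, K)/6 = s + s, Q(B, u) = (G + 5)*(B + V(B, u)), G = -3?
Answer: 306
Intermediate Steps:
Q(B, u) = 2*B + 2*u² (Q(B, u) = (-3 + 5)*(B + u²) = 2*(B + u²) = 2*B + 2*u²)
a(s, K) = 12*s (a(s, K) = 6*(s + s) = 6*(2*s) = 12*s)
a(Q(3, 3), -4) + 18 = 12*(2*3 + 2*3²) + 18 = 12*(6 + 2*9) + 18 = 12*(6 + 18) + 18 = 12*24 + 18 = 288 + 18 = 306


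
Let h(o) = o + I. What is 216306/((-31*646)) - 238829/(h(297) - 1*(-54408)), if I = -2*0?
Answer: -8307904642/547761165 ≈ -15.167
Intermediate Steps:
I = 0
h(o) = o (h(o) = o + 0 = o)
216306/((-31*646)) - 238829/(h(297) - 1*(-54408)) = 216306/((-31*646)) - 238829/(297 - 1*(-54408)) = 216306/(-20026) - 238829/(297 + 54408) = 216306*(-1/20026) - 238829/54705 = -108153/10013 - 238829*1/54705 = -108153/10013 - 238829/54705 = -8307904642/547761165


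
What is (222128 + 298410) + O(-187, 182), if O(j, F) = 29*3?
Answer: 520625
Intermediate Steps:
O(j, F) = 87
(222128 + 298410) + O(-187, 182) = (222128 + 298410) + 87 = 520538 + 87 = 520625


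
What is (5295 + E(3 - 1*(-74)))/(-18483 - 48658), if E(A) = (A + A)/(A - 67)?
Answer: -26552/335705 ≈ -0.079093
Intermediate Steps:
E(A) = 2*A/(-67 + A) (E(A) = (2*A)/(-67 + A) = 2*A/(-67 + A))
(5295 + E(3 - 1*(-74)))/(-18483 - 48658) = (5295 + 2*(3 - 1*(-74))/(-67 + (3 - 1*(-74))))/(-18483 - 48658) = (5295 + 2*(3 + 74)/(-67 + (3 + 74)))/(-67141) = (5295 + 2*77/(-67 + 77))*(-1/67141) = (5295 + 2*77/10)*(-1/67141) = (5295 + 2*77*(1/10))*(-1/67141) = (5295 + 77/5)*(-1/67141) = (26552/5)*(-1/67141) = -26552/335705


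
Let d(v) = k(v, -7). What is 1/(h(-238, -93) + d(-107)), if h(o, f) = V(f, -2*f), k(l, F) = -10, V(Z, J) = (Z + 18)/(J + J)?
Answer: -124/1265 ≈ -0.098024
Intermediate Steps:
V(Z, J) = (18 + Z)/(2*J) (V(Z, J) = (18 + Z)/((2*J)) = (18 + Z)*(1/(2*J)) = (18 + Z)/(2*J))
d(v) = -10
h(o, f) = -(18 + f)/(4*f) (h(o, f) = (18 + f)/(2*((-2*f))) = (-1/(2*f))*(18 + f)/2 = -(18 + f)/(4*f))
1/(h(-238, -93) + d(-107)) = 1/((¼)*(-18 - 1*(-93))/(-93) - 10) = 1/((¼)*(-1/93)*(-18 + 93) - 10) = 1/((¼)*(-1/93)*75 - 10) = 1/(-25/124 - 10) = 1/(-1265/124) = -124/1265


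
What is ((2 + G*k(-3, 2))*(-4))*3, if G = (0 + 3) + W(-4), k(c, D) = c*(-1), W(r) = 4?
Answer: -276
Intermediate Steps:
k(c, D) = -c
G = 7 (G = (0 + 3) + 4 = 3 + 4 = 7)
((2 + G*k(-3, 2))*(-4))*3 = ((2 + 7*(-1*(-3)))*(-4))*3 = ((2 + 7*3)*(-4))*3 = ((2 + 21)*(-4))*3 = (23*(-4))*3 = -92*3 = -276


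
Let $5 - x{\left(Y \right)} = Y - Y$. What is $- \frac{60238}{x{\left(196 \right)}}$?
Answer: $- \frac{60238}{5} \approx -12048.0$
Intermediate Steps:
$x{\left(Y \right)} = 5$ ($x{\left(Y \right)} = 5 - \left(Y - Y\right) = 5 - 0 = 5 + 0 = 5$)
$- \frac{60238}{x{\left(196 \right)}} = - \frac{60238}{5}$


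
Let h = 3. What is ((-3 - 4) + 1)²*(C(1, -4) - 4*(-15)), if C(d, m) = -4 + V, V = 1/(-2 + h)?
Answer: 2052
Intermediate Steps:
V = 1 (V = 1/(-2 + 3) = 1/1 = 1)
C(d, m) = -3 (C(d, m) = -4 + 1 = -3)
((-3 - 4) + 1)²*(C(1, -4) - 4*(-15)) = ((-3 - 4) + 1)²*(-3 - 4*(-15)) = (-7 + 1)²*(-3 + 60) = (-6)²*57 = 36*57 = 2052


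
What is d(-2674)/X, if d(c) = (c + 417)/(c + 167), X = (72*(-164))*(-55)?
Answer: 2257/1628146080 ≈ 1.3862e-6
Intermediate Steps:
X = 649440 (X = -11808*(-55) = 649440)
d(c) = (417 + c)/(167 + c)
d(-2674)/X = ((417 - 2674)/(167 - 2674))/649440 = (-2257/(-2507))*(1/649440) = -1/2507*(-2257)*(1/649440) = (2257/2507)*(1/649440) = 2257/1628146080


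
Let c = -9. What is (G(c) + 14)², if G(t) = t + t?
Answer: 16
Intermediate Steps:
G(t) = 2*t
(G(c) + 14)² = (2*(-9) + 14)² = (-18 + 14)² = (-4)² = 16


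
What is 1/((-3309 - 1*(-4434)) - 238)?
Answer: 1/887 ≈ 0.0011274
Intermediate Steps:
1/((-3309 - 1*(-4434)) - 238) = 1/((-3309 + 4434) - 238) = 1/(1125 - 238) = 1/887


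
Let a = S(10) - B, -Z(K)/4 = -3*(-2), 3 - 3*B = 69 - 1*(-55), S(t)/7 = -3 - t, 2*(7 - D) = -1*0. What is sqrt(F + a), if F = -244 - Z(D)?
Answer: 2*I*sqrt(609)/3 ≈ 16.452*I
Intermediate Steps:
D = 7 (D = 7 - (-1)*0/2 = 7 - 1/2*0 = 7 + 0 = 7)
S(t) = -21 - 7*t (S(t) = 7*(-3 - t) = -21 - 7*t)
B = -121/3 (B = 1 - (69 - 1*(-55))/3 = 1 - (69 + 55)/3 = 1 - 1/3*124 = 1 - 124/3 = -121/3 ≈ -40.333)
Z(K) = -24 (Z(K) = -(-12)*(-2) = -4*6 = -24)
a = -152/3 (a = (-21 - 7*10) - 1*(-121/3) = (-21 - 70) + 121/3 = -91 + 121/3 = -152/3 ≈ -50.667)
F = -220 (F = -244 - 1*(-24) = -244 + 24 = -220)
sqrt(F + a) = sqrt(-220 - 152/3) = sqrt(-812/3) = 2*I*sqrt(609)/3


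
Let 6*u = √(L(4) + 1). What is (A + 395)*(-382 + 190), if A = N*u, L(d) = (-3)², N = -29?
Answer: -75840 + 928*√10 ≈ -72905.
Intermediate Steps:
L(d) = 9
u = √10/6 (u = √(9 + 1)/6 = √10/6 ≈ 0.52705)
A = -29*√10/6 ≈ -15.284
(A + 395)*(-382 + 190) = (-29*√10/6 + 395)*(-382 + 190) = (395 - 29*√10/6)*(-192) = -75840 + 928*√10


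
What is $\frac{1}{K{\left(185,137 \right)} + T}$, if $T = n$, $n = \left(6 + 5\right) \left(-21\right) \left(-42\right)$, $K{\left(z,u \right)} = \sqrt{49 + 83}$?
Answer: $\frac{147}{1426192} - \frac{\sqrt{33}}{47064336} \approx 0.00010295$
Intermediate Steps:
$K{\left(z,u \right)} = 2 \sqrt{33}$ ($K{\left(z,u \right)} = \sqrt{132} = 2 \sqrt{33}$)
$n = 9702$ ($n = 11 \left(-21\right) \left(-42\right) = \left(-231\right) \left(-42\right) = 9702$)
$T = 9702$
$\frac{1}{K{\left(185,137 \right)} + T} = \frac{1}{2 \sqrt{33} + 9702} = \frac{1}{9702 + 2 \sqrt{33}}$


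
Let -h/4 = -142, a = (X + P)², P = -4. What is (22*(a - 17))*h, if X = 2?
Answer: -162448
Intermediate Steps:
a = 4 (a = (2 - 4)² = (-2)² = 4)
h = 568 (h = -4*(-142) = 568)
(22*(a - 17))*h = (22*(4 - 17))*568 = (22*(-13))*568 = -286*568 = -162448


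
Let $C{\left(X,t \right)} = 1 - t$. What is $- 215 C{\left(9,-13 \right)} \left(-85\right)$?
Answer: $255850$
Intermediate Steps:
$- 215 C{\left(9,-13 \right)} \left(-85\right) = - 215 \left(1 - -13\right) \left(-85\right) = - 215 \left(1 + 13\right) \left(-85\right) = \left(-215\right) 14 \left(-85\right) = \left(-3010\right) \left(-85\right) = 255850$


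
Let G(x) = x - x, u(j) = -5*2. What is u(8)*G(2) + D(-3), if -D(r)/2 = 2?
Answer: -4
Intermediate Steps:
u(j) = -10
D(r) = -4 (D(r) = -2*2 = -4)
G(x) = 0
u(8)*G(2) + D(-3) = -10*0 - 4 = 0 - 4 = -4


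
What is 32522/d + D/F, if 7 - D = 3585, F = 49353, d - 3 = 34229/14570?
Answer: 23385420069878/3846523467 ≈ 6079.6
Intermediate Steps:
d = 77939/14570 (d = 3 + 34229/14570 = 77939/14570 ≈ 5.3493)
D = -3578 (D = 7 - 1*3585 = 7 - 3585 = -3578)
32522/d + D/F = 32522/(77939/14570) - 3578/49353 = 32522*(14570/77939) - 3578*1/49353 = 473845540/77939 - 3578/49353 = 23385420069878/3846523467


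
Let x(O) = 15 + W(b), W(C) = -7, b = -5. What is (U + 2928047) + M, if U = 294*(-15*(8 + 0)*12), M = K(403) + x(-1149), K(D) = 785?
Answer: 2505480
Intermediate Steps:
x(O) = 8 (x(O) = 15 - 7 = 8)
M = 793 (M = 785 + 8 = 793)
U = -423360 (U = 294*(-15*8*12) = 294*(-120*12) = 294*(-1440) = -423360)
(U + 2928047) + M = (-423360 + 2928047) + 793 = 2504687 + 793 = 2505480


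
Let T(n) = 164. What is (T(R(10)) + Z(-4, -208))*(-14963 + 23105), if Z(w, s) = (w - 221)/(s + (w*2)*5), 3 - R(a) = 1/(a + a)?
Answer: 166491687/124 ≈ 1.3427e+6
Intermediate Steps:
R(a) = 3 - 1/(2*a) (R(a) = 3 - 1/(a + a) = 3 - 1/(2*a))
Z(w, s) = (-221 + w)/(s + 10*w) (Z(w, s) = (-221 + w)/(s + (2*w)*5) = (-221 + w)/(s + 10*w))
(T(R(10)) + Z(-4, -208))*(-14963 + 23105) = (164 + (-221 - 4)/(-208 + 10*(-4)))*(-14963 + 23105) = (164 - 225/(-208 - 40))*8142 = (164 - 225/(-248))*8142 = (164 - 1/248*(-225))*8142 = (164 + 225/248)*8142 = (40897/248)*8142 = 166491687/124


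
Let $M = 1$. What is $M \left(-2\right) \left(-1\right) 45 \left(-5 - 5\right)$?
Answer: $-900$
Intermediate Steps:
$M \left(-2\right) \left(-1\right) 45 \left(-5 - 5\right) = 1 \left(-2\right) \left(-1\right) 45 \left(-5 - 5\right) = \left(-2\right) \left(-1\right) 45 \left(-5 - 5\right) = 2 \cdot 45 \left(-10\right) = 90 \left(-10\right) = -900$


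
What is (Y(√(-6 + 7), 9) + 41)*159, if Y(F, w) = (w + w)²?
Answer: 58035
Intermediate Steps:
Y(F, w) = 4*w² (Y(F, w) = (2*w)² = 4*w²)
(Y(√(-6 + 7), 9) + 41)*159 = (4*9² + 41)*159 = (4*81 + 41)*159 = (324 + 41)*159 = 365*159 = 58035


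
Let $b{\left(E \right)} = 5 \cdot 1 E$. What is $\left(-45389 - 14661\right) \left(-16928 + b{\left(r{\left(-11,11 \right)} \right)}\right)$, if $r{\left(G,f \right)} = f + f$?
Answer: $1009920900$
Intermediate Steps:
$r{\left(G,f \right)} = 2 f$
$b{\left(E \right)} = 5 E$
$\left(-45389 - 14661\right) \left(-16928 + b{\left(r{\left(-11,11 \right)} \right)}\right) = \left(-45389 - 14661\right) \left(-16928 + 5 \cdot 2 \cdot 11\right) = - 60050 \left(-16928 + 5 \cdot 22\right) = - 60050 \left(-16928 + 110\right) = \left(-60050\right) \left(-16818\right) = 1009920900$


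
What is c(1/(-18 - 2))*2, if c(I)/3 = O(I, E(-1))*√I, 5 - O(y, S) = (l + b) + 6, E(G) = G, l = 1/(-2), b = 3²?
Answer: -57*I*√5/10 ≈ -12.746*I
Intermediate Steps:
b = 9
l = -½ ≈ -0.50000
O(y, S) = -19/2 (O(y, S) = 5 - ((-½ + 9) + 6) = 5 - (17/2 + 6) = 5 - 1*29/2 = 5 - 29/2 = -19/2)
c(I) = -57*√I/2 (c(I) = 3*(-19*√I/2) = -57*√I/2)
c(1/(-18 - 2))*2 = -57*I*√5/10/2*2 = -57*I*√5/20*2 = -57*I*√5/10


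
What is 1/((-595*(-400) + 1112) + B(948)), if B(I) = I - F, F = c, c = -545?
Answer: 1/240605 ≈ 4.1562e-6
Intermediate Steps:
F = -545
B(I) = 545 + I (B(I) = I - 1*(-545) = I + 545 = 545 + I)
1/((-595*(-400) + 1112) + B(948)) = 1/((-595*(-400) + 1112) + (545 + 948)) = 1/((238000 + 1112) + 1493) = 1/(239112 + 1493) = 1/240605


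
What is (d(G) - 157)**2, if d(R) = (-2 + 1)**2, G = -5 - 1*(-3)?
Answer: 24336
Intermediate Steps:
G = -2 (G = -5 + 3 = -2)
d(R) = 1 (d(R) = (-1)**2 = 1)
(d(G) - 157)**2 = (1 - 157)**2 = (-156)**2 = 24336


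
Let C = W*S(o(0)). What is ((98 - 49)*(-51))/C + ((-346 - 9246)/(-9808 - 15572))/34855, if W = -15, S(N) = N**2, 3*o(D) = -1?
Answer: 331599771913/221154975 ≈ 1499.4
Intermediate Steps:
o(D) = -1/3 (o(D) = (1/3)*(-1) = -1/3)
C = -5/3 (C = -15*(-1/3)**2 = -15*1/9 = -5/3 ≈ -1.6667)
((98 - 49)*(-51))/C + ((-346 - 9246)/(-9808 - 15572))/34855 = ((98 - 49)*(-51))/(-5/3) + ((-346 - 9246)/(-9808 - 15572))/34855 = (49*(-51))*(-3/5) - 9592/(-25380)*(1/34855) = -2499*(-3/5) - 9592*(-1/25380)*(1/34855) = 7497/5 + (2398/6345)*(1/34855) = 7497/5 + 2398/221154975 = 331599771913/221154975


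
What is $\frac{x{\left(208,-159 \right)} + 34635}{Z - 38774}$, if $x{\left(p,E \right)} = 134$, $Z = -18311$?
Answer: $- \frac{4967}{8155} \approx -0.60907$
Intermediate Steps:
$\frac{x{\left(208,-159 \right)} + 34635}{Z - 38774} = \frac{134 + 34635}{-18311 - 38774} = \frac{34769}{-57085} = 34769 \left(- \frac{1}{57085}\right) = - \frac{4967}{8155}$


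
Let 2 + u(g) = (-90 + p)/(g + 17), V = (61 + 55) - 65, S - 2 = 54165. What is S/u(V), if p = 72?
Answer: -1841678/77 ≈ -23918.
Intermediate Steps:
S = 54167 (S = 2 + 54165 = 54167)
V = 51 (V = 116 - 65 = 51)
u(g) = -2 - 18/(17 + g) (u(g) = -2 + (-90 + 72)/(g + 17) = -2 - 18/(17 + g))
S/u(V) = 54167/((2*(-26 - 1*51)/(17 + 51))) = 54167/((2*(-26 - 51)/68)) = 54167/((2*(1/68)*(-77))) = 54167/(-77/34) = 54167*(-34/77) = -1841678/77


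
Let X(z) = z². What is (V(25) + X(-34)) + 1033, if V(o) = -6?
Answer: 2183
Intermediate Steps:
(V(25) + X(-34)) + 1033 = (-6 + (-34)²) + 1033 = (-6 + 1156) + 1033 = 1150 + 1033 = 2183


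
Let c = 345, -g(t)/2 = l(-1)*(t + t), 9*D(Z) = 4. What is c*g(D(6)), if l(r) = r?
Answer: 1840/3 ≈ 613.33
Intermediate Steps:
D(Z) = 4/9 (D(Z) = (1/9)*4 = 4/9)
g(t) = 4*t (g(t) = -(-2)*(t + t) = -(-2)*2*t = -(-4)*t = 4*t)
c*g(D(6)) = 345*(4*(4/9)) = 345*(16/9) = 1840/3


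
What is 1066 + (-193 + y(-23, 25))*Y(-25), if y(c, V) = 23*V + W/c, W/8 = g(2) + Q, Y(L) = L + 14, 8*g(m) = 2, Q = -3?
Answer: -72370/23 ≈ -3146.5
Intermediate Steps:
g(m) = 1/4 (g(m) = (1/8)*2 = 1/4)
Y(L) = 14 + L
W = -22 (W = 8*(1/4 - 3) = 8*(-11/4) = -22)
y(c, V) = -22/c + 23*V (y(c, V) = 23*V - 22/c = -22/c + 23*V)
1066 + (-193 + y(-23, 25))*Y(-25) = 1066 + (-193 + (-22/(-23) + 23*25))*(14 - 25) = 1066 + (-193 + (-22*(-1/23) + 575))*(-11) = 1066 + (-193 + (22/23 + 575))*(-11) = 1066 + (-193 + 13247/23)*(-11) = 1066 + (8808/23)*(-11) = 1066 - 96888/23 = -72370/23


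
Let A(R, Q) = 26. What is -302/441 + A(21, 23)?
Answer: 11164/441 ≈ 25.315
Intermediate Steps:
-302/441 + A(21, 23) = -302/441 + 26 = 11164/441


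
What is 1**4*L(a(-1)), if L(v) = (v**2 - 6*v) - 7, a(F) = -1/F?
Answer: -12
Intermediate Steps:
L(v) = -7 + v**2 - 6*v
1**4*L(a(-1)) = 1**4*(-7 + (-1/(-1))**2 - (-6)/(-1)) = 1*(-7 + (-1*(-1))**2 - (-6)*(-1)) = 1*(-7 + 1**2 - 6*1) = 1*(-7 + 1 - 6) = 1*(-12) = -12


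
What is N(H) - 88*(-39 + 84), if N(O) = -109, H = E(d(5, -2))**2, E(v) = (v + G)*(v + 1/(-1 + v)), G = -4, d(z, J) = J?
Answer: -4069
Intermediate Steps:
E(v) = (-4 + v)*(v + 1/(-1 + v)) (E(v) = (v - 4)*(v + 1/(-1 + v)) = (-4 + v)*(v + 1/(-1 + v)))
H = 196 (H = ((-4 + (-2)**3 - 5*(-2)**2 + 5*(-2))/(-1 - 2))**2 = ((-4 - 8 - 5*4 - 10)/(-3))**2 = (-(-4 - 8 - 20 - 10)/3)**2 = (-1/3*(-42))**2 = 14**2 = 196)
N(H) - 88*(-39 + 84) = -109 - 88*(-39 + 84) = -109 - 88*45 = -109 - 1*3960 = -109 - 3960 = -4069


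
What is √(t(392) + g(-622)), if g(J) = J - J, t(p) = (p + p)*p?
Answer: 392*√2 ≈ 554.37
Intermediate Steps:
t(p) = 2*p² (t(p) = (2*p)*p = 2*p²)
g(J) = 0
√(t(392) + g(-622)) = √(2*392² + 0) = √(2*153664 + 0) = √(307328 + 0) = √307328 = 392*√2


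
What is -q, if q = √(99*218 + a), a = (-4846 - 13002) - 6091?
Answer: -I*√2357 ≈ -48.549*I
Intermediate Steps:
a = -23939 (a = -17848 - 6091 = -23939)
q = I*√2357 (q = √(99*218 - 23939) = √(21582 - 23939) = √(-2357) = I*√2357 ≈ 48.549*I)
-q = -I*√2357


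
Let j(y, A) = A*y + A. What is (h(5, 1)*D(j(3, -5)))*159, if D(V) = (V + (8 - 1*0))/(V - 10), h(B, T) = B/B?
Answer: 318/5 ≈ 63.600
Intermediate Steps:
h(B, T) = 1
j(y, A) = A + A*y
D(V) = (8 + V)/(-10 + V) (D(V) = (V + (8 + 0))/(-10 + V) = (V + 8)/(-10 + V) = (8 + V)/(-10 + V))
(h(5, 1)*D(j(3, -5)))*159 = (1*((8 - 5*(1 + 3))/(-10 - 5*(1 + 3))))*159 = (1*((8 - 5*4)/(-10 - 5*4)))*159 = (1*((8 - 20)/(-10 - 20)))*159 = (1*(-12/(-30)))*159 = (1*(-1/30*(-12)))*159 = (1*(⅖))*159 = (⅖)*159 = 318/5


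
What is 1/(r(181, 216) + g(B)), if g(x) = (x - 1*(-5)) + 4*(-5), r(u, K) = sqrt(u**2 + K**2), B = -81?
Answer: 96/70201 + sqrt(79417)/70201 ≈ 0.0053818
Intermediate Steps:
r(u, K) = sqrt(K**2 + u**2)
g(x) = -15 + x (g(x) = (x + 5) - 20 = (5 + x) - 20 = -15 + x)
1/(r(181, 216) + g(B)) = 1/(sqrt(216**2 + 181**2) + (-15 - 81)) = 1/(sqrt(46656 + 32761) - 96) = 1/(sqrt(79417) - 96) = 1/(-96 + sqrt(79417))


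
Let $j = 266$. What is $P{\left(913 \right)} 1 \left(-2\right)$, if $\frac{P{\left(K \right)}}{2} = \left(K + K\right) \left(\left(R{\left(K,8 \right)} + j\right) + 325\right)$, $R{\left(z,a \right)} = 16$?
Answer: $-4433528$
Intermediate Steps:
$P{\left(K \right)} = 2428 K$ ($P{\left(K \right)} = 2 \left(K + K\right) \left(\left(16 + 266\right) + 325\right) = 2 \cdot 2 K \left(282 + 325\right) = 2 \cdot 2 K 607 = 2 \cdot 1214 K = 2428 K$)
$P{\left(913 \right)} 1 \left(-2\right) = 2428 \cdot 913 \cdot 1 \left(-2\right) = 2216764 \left(-2\right) = -4433528$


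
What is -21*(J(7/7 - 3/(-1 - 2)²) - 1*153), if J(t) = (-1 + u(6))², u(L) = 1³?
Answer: 3213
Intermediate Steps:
u(L) = 1
J(t) = 0 (J(t) = (-1 + 1)² = 0² = 0)
-21*(J(7/7 - 3/(-1 - 2)²) - 1*153) = -21*(0 - 1*153) = -21*(0 - 153) = -21*(-153) = 3213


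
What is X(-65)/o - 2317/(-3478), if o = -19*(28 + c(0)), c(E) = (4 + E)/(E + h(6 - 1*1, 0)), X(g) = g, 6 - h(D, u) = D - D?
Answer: 1116047/1420763 ≈ 0.78553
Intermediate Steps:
h(D, u) = 6 (h(D, u) = 6 - (D - D) = 6 - 1*0 = 6 + 0 = 6)
c(E) = (4 + E)/(6 + E) (c(E) = (4 + E)/(E + 6) = (4 + E)/(6 + E))
o = -1634/3 (o = -19*(28 + (4 + 0)/(6 + 0)) = -19*(28 + 4/6) = -19*(28 + (⅙)*4) = -19*(28 + ⅔) = -19*86/3 = -1634/3 ≈ -544.67)
X(-65)/o - 2317/(-3478) = -65/(-1634/3) - 2317/(-3478) = -65*(-3/1634) - 2317*(-1/3478) = 195/1634 + 2317/3478 = 1116047/1420763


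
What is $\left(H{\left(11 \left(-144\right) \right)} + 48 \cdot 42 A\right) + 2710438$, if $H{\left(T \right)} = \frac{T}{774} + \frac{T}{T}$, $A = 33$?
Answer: $\frac{119409493}{43} \approx 2.777 \cdot 10^{6}$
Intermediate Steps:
$H{\left(T \right)} = 1 + \frac{T}{774}$ ($H{\left(T \right)} = T \frac{1}{774} + 1 = \frac{T}{774} + 1 = 1 + \frac{T}{774}$)
$\left(H{\left(11 \left(-144\right) \right)} + 48 \cdot 42 A\right) + 2710438 = \left(\left(1 + \frac{11 \left(-144\right)}{774}\right) + 48 \cdot 42 \cdot 33\right) + 2710438 = \left(\left(1 + \frac{1}{774} \left(-1584\right)\right) + 2016 \cdot 33\right) + 2710438 = \left(\left(1 - \frac{88}{43}\right) + 66528\right) + 2710438 = \left(- \frac{45}{43} + 66528\right) + 2710438 = \frac{2860659}{43} + 2710438 = \frac{119409493}{43}$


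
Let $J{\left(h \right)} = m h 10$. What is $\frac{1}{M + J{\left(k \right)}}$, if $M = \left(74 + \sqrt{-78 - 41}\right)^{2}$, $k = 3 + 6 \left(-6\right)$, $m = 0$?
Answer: $\frac{1}{\left(74 + i \sqrt{119}\right)^{2}} \approx 0.00017113 - 5.1574 \cdot 10^{-5} i$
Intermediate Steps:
$k = -33$ ($k = 3 - 36 = -33$)
$J{\left(h \right)} = 0$ ($J{\left(h \right)} = 0 h 10 = 0 \cdot 10 = 0$)
$M = \left(74 + i \sqrt{119}\right)^{2}$ ($M = \left(74 + \sqrt{-119}\right)^{2} = \left(74 + i \sqrt{119}\right)^{2} \approx 5357.0 + 1614.5 i$)
$\frac{1}{M + J{\left(k \right)}} = \frac{1}{\left(74 + i \sqrt{119}\right)^{2} + 0} = \frac{1}{\left(74 + i \sqrt{119}\right)^{2}}$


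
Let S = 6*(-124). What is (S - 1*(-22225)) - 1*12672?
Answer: 8809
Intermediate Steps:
S = -744
(S - 1*(-22225)) - 1*12672 = (-744 - 1*(-22225)) - 1*12672 = (-744 + 22225) - 12672 = 21481 - 12672 = 8809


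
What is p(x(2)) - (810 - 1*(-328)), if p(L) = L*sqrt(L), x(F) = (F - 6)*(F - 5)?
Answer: -1138 + 24*sqrt(3) ≈ -1096.4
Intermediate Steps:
x(F) = (-6 + F)*(-5 + F)
p(L) = L**(3/2)
p(x(2)) - (810 - 1*(-328)) = (30 + 2**2 - 11*2)**(3/2) - (810 - 1*(-328)) = (30 + 4 - 22)**(3/2) - (810 + 328) = 12**(3/2) - 1*1138 = 24*sqrt(3) - 1138 = -1138 + 24*sqrt(3)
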